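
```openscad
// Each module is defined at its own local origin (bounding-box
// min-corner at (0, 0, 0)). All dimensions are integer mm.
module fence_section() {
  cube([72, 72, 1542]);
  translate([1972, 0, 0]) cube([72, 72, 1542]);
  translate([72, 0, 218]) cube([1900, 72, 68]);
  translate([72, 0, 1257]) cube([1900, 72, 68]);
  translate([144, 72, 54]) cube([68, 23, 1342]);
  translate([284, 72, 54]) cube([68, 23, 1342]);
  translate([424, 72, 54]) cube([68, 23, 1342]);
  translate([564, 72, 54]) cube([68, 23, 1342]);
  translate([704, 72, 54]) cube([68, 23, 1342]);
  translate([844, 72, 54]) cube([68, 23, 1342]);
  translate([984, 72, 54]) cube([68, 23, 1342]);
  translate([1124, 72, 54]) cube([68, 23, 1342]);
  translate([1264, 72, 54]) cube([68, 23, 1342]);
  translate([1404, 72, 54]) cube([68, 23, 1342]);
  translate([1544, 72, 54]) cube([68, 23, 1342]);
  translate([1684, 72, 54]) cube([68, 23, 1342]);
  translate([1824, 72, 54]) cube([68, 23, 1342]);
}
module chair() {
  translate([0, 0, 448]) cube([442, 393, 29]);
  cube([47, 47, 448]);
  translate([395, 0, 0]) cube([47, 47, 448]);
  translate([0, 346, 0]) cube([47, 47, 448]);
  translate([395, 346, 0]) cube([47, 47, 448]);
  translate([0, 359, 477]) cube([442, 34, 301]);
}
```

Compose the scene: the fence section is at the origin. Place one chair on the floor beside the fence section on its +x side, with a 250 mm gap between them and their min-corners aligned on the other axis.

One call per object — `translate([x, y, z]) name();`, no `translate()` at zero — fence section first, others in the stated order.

fence_section();
translate([2294, 0, 0]) chair();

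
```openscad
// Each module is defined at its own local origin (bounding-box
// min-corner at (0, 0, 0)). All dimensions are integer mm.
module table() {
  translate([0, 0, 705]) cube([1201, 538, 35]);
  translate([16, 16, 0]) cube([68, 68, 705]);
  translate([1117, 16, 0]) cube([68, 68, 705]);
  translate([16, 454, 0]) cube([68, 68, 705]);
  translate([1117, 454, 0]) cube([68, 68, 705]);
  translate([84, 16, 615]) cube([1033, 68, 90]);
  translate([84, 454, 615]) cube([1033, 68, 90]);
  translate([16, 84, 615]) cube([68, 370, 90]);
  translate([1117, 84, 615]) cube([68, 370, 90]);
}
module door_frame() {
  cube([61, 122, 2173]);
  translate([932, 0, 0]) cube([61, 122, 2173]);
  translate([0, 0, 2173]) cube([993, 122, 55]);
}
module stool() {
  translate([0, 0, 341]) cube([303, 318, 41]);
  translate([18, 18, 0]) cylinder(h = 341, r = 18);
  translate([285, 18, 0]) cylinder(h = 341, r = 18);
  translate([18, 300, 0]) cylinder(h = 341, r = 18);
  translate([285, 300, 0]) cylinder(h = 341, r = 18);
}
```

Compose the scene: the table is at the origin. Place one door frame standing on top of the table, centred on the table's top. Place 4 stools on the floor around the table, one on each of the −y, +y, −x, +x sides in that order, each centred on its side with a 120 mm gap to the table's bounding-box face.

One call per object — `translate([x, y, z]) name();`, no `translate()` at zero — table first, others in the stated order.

table();
translate([104, 208, 740]) door_frame();
translate([449, -438, 0]) stool();
translate([449, 658, 0]) stool();
translate([-423, 110, 0]) stool();
translate([1321, 110, 0]) stool();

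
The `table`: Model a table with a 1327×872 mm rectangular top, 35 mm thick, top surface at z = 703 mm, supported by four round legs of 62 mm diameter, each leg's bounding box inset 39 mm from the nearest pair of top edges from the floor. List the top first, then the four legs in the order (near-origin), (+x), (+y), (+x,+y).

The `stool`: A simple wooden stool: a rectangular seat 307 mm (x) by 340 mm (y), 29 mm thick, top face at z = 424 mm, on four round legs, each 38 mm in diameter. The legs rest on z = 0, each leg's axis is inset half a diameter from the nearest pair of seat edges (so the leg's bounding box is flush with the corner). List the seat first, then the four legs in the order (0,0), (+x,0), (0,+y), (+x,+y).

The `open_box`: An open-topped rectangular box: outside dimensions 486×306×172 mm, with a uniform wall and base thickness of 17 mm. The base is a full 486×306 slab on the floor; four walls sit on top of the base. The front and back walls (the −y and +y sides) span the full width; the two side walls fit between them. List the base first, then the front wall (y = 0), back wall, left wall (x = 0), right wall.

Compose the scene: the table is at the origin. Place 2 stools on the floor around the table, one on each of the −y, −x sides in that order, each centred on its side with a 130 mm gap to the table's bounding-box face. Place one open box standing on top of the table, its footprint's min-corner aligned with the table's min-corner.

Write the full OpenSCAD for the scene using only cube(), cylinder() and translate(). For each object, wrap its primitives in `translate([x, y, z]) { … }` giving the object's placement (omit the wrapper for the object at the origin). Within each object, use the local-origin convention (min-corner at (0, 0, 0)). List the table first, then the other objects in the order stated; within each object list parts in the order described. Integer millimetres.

translate([0, 0, 668]) cube([1327, 872, 35]);
translate([70, 70, 0]) cylinder(h = 668, r = 31);
translate([1257, 70, 0]) cylinder(h = 668, r = 31);
translate([70, 802, 0]) cylinder(h = 668, r = 31);
translate([1257, 802, 0]) cylinder(h = 668, r = 31);
translate([510, -470, 0]) {
  translate([0, 0, 395]) cube([307, 340, 29]);
  translate([19, 19, 0]) cylinder(h = 395, r = 19);
  translate([288, 19, 0]) cylinder(h = 395, r = 19);
  translate([19, 321, 0]) cylinder(h = 395, r = 19);
  translate([288, 321, 0]) cylinder(h = 395, r = 19);
}
translate([-437, 266, 0]) {
  translate([0, 0, 395]) cube([307, 340, 29]);
  translate([19, 19, 0]) cylinder(h = 395, r = 19);
  translate([288, 19, 0]) cylinder(h = 395, r = 19);
  translate([19, 321, 0]) cylinder(h = 395, r = 19);
  translate([288, 321, 0]) cylinder(h = 395, r = 19);
}
translate([0, 0, 703]) {
  cube([486, 306, 17]);
  translate([0, 0, 17]) cube([486, 17, 155]);
  translate([0, 289, 17]) cube([486, 17, 155]);
  translate([0, 17, 17]) cube([17, 272, 155]);
  translate([469, 17, 17]) cube([17, 272, 155]);
}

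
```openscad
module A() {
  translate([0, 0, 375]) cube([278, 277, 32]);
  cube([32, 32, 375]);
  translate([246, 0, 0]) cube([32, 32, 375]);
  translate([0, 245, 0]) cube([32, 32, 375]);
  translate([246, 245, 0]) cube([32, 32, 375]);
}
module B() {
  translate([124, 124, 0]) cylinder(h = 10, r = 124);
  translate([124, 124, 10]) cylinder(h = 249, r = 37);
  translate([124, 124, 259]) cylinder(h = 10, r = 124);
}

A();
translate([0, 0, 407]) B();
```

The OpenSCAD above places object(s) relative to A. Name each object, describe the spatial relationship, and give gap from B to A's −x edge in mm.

The spool's min-x is at 0; the stool's min-x is 0; gap = 0 mm.

A is a stool. B is a spool. The spool is on top of the stool. The gap from the spool to the stool's −x edge is 0 mm.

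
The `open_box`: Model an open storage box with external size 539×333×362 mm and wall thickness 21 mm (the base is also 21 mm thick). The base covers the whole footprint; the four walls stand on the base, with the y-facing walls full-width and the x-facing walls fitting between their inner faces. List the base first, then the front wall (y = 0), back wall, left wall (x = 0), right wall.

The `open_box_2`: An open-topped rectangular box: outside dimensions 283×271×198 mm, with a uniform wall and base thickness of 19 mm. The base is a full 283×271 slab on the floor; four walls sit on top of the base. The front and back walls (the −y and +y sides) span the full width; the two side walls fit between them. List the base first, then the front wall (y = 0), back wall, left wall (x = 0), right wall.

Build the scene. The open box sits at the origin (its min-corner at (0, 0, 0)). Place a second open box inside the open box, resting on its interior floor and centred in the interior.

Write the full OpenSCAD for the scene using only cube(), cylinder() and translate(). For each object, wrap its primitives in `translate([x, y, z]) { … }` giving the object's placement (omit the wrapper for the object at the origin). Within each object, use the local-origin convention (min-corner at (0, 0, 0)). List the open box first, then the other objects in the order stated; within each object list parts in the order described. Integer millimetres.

cube([539, 333, 21]);
translate([0, 0, 21]) cube([539, 21, 341]);
translate([0, 312, 21]) cube([539, 21, 341]);
translate([0, 21, 21]) cube([21, 291, 341]);
translate([518, 21, 21]) cube([21, 291, 341]);
translate([128, 31, 21]) {
  cube([283, 271, 19]);
  translate([0, 0, 19]) cube([283, 19, 179]);
  translate([0, 252, 19]) cube([283, 19, 179]);
  translate([0, 19, 19]) cube([19, 233, 179]);
  translate([264, 19, 19]) cube([19, 233, 179]);
}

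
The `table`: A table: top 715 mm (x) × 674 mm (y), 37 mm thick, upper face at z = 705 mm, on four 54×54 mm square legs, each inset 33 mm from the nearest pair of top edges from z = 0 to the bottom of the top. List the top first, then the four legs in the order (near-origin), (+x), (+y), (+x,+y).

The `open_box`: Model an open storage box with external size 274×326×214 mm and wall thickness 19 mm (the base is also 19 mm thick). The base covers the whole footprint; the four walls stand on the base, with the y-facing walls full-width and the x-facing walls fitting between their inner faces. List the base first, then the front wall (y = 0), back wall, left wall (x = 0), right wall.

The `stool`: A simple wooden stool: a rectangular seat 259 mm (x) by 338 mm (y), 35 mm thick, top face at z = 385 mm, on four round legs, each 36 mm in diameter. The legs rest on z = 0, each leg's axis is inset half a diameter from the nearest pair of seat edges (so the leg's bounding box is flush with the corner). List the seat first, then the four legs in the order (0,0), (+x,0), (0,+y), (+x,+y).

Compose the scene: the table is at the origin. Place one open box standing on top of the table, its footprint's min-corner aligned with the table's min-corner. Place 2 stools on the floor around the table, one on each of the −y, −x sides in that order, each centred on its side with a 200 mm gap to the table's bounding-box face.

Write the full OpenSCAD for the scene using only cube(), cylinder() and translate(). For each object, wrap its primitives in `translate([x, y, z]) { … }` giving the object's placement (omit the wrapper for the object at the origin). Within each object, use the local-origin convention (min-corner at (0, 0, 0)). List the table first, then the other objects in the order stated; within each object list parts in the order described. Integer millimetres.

translate([0, 0, 668]) cube([715, 674, 37]);
translate([33, 33, 0]) cube([54, 54, 668]);
translate([628, 33, 0]) cube([54, 54, 668]);
translate([33, 587, 0]) cube([54, 54, 668]);
translate([628, 587, 0]) cube([54, 54, 668]);
translate([0, 0, 705]) {
  cube([274, 326, 19]);
  translate([0, 0, 19]) cube([274, 19, 195]);
  translate([0, 307, 19]) cube([274, 19, 195]);
  translate([0, 19, 19]) cube([19, 288, 195]);
  translate([255, 19, 19]) cube([19, 288, 195]);
}
translate([228, -538, 0]) {
  translate([0, 0, 350]) cube([259, 338, 35]);
  translate([18, 18, 0]) cylinder(h = 350, r = 18);
  translate([241, 18, 0]) cylinder(h = 350, r = 18);
  translate([18, 320, 0]) cylinder(h = 350, r = 18);
  translate([241, 320, 0]) cylinder(h = 350, r = 18);
}
translate([-459, 168, 0]) {
  translate([0, 0, 350]) cube([259, 338, 35]);
  translate([18, 18, 0]) cylinder(h = 350, r = 18);
  translate([241, 18, 0]) cylinder(h = 350, r = 18);
  translate([18, 320, 0]) cylinder(h = 350, r = 18);
  translate([241, 320, 0]) cylinder(h = 350, r = 18);
}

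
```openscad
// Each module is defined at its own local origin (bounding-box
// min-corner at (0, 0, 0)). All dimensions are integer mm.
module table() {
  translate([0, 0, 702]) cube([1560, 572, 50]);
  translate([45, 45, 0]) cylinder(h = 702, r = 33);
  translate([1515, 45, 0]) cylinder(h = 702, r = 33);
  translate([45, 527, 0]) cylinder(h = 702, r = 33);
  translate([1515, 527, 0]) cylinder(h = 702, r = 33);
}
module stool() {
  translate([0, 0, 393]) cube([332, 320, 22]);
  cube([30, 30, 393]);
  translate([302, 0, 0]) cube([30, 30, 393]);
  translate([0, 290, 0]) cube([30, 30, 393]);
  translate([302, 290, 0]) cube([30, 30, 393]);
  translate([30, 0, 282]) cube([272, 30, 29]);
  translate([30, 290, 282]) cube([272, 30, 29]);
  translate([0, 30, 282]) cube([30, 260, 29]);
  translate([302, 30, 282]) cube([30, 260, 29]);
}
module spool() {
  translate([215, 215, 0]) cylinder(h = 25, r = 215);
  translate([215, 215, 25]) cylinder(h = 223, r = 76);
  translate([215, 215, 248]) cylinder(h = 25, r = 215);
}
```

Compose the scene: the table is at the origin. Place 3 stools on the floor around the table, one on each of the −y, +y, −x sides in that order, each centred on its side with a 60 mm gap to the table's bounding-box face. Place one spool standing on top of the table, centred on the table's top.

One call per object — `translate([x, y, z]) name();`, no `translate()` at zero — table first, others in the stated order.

table();
translate([614, -380, 0]) stool();
translate([614, 632, 0]) stool();
translate([-392, 126, 0]) stool();
translate([565, 71, 752]) spool();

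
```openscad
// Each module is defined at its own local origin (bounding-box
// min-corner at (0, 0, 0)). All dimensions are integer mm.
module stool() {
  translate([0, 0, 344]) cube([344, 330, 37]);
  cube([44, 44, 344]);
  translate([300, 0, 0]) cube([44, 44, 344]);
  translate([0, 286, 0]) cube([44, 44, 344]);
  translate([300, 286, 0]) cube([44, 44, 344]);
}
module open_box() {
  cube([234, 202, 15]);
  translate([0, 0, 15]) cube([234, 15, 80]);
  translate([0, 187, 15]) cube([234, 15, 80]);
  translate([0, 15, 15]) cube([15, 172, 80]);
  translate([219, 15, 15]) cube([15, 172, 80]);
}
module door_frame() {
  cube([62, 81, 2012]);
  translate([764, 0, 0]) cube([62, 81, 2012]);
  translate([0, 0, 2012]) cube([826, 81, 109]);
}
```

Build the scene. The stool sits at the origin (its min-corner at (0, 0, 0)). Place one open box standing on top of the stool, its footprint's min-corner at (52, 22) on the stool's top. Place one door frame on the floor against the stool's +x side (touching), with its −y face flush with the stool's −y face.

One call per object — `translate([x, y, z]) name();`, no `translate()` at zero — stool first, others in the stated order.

stool();
translate([52, 22, 381]) open_box();
translate([344, 0, 0]) door_frame();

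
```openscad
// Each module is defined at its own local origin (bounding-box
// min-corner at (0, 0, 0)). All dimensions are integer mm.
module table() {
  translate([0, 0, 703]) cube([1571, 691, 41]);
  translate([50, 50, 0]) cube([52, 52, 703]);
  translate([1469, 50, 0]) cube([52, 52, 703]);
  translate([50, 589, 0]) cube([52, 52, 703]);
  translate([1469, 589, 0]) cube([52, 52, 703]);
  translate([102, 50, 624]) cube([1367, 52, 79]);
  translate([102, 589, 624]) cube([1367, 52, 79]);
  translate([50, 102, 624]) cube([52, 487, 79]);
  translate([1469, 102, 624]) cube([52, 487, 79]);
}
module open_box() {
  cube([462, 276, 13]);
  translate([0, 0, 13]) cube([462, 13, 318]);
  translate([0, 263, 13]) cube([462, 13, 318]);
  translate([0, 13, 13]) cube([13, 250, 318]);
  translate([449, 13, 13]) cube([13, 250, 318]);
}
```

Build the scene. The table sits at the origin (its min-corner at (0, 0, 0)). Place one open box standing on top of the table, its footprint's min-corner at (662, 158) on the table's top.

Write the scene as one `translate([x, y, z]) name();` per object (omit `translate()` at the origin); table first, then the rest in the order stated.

table();
translate([662, 158, 744]) open_box();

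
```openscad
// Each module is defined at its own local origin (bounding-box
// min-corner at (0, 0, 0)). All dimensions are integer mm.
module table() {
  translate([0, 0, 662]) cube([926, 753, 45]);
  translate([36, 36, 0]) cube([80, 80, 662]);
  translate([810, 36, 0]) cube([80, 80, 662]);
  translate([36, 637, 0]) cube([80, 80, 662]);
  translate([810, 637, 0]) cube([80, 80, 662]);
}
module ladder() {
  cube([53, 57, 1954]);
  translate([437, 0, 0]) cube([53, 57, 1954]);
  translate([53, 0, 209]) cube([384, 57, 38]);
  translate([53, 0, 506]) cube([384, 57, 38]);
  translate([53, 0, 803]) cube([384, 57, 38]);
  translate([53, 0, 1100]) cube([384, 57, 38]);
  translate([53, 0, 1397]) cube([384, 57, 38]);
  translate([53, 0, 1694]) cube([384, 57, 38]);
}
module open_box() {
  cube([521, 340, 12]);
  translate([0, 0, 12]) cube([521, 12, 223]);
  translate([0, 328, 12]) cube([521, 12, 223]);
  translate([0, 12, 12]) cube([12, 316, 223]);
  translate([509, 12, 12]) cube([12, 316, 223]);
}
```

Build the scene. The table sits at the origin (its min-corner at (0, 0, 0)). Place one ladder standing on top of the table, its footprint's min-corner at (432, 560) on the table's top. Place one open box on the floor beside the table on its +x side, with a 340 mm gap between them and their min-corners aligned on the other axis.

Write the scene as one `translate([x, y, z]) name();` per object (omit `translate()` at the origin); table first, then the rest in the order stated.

table();
translate([432, 560, 707]) ladder();
translate([1266, 0, 0]) open_box();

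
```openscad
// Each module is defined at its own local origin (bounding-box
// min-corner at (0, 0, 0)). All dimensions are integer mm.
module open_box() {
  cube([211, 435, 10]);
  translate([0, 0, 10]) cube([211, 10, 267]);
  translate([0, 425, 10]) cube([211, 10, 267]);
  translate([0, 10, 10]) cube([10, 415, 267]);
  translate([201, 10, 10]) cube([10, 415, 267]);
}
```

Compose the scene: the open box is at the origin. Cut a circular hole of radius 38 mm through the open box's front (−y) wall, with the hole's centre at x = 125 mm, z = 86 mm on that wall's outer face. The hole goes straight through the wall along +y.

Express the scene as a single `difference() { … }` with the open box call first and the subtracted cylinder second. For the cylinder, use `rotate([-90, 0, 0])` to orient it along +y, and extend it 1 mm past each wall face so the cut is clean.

difference() {
  open_box();
  translate([125, -1, 86]) rotate([-90, 0, 0]) cylinder(h = 12, r = 38);
}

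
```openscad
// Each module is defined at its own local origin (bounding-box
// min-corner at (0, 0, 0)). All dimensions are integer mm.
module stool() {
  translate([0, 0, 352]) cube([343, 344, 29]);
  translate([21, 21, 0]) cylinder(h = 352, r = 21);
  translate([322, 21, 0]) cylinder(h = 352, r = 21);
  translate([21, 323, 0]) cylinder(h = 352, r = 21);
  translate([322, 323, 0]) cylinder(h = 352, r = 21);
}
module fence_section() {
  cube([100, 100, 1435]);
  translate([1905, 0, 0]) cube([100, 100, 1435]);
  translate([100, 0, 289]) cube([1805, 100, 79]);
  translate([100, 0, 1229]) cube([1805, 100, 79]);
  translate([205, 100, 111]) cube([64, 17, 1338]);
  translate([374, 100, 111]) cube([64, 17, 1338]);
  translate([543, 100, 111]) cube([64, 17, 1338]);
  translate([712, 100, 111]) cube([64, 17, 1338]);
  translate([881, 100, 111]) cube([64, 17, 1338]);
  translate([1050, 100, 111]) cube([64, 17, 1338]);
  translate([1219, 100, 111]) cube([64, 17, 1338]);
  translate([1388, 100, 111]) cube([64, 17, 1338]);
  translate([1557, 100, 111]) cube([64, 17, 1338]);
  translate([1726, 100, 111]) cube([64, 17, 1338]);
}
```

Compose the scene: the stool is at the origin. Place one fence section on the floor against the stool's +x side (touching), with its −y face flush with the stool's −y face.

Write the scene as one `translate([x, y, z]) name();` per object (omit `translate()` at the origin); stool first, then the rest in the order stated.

stool();
translate([343, 0, 0]) fence_section();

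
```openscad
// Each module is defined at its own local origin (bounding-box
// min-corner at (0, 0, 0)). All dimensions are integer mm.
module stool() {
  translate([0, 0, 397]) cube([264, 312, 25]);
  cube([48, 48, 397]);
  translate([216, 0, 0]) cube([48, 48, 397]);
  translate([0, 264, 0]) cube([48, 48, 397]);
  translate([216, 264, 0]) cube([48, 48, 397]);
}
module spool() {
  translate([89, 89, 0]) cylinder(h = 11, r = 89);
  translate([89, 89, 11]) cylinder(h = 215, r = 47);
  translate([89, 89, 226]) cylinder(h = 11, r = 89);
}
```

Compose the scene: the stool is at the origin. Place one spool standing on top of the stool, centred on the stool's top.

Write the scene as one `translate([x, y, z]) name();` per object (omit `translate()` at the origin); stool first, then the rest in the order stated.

stool();
translate([43, 67, 422]) spool();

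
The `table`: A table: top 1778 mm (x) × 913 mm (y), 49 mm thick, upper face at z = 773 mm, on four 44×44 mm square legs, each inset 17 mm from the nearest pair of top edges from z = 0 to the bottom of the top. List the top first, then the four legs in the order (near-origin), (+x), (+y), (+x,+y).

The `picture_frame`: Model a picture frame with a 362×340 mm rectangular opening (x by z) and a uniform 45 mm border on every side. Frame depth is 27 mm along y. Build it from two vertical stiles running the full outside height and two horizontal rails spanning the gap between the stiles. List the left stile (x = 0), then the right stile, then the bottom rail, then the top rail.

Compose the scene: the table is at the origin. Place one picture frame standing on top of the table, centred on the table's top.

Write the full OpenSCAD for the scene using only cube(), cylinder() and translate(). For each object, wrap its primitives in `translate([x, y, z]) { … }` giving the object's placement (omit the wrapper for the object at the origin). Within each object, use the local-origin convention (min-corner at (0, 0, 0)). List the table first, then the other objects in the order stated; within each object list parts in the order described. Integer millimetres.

translate([0, 0, 724]) cube([1778, 913, 49]);
translate([17, 17, 0]) cube([44, 44, 724]);
translate([1717, 17, 0]) cube([44, 44, 724]);
translate([17, 852, 0]) cube([44, 44, 724]);
translate([1717, 852, 0]) cube([44, 44, 724]);
translate([663, 443, 773]) {
  cube([45, 27, 430]);
  translate([407, 0, 0]) cube([45, 27, 430]);
  translate([45, 0, 0]) cube([362, 27, 45]);
  translate([45, 0, 385]) cube([362, 27, 45]);
}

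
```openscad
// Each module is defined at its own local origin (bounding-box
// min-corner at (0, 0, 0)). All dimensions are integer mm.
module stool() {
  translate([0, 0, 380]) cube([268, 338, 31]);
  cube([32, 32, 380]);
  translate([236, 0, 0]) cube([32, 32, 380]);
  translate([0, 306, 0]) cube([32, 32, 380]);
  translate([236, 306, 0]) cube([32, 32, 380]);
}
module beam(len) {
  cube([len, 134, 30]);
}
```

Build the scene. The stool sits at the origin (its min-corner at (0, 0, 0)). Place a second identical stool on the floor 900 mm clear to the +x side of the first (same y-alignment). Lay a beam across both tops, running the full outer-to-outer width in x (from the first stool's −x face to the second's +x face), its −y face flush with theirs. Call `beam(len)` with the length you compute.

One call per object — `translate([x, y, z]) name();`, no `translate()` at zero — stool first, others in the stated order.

stool();
translate([1168, 0, 0]) stool();
translate([0, 0, 411]) beam(1436);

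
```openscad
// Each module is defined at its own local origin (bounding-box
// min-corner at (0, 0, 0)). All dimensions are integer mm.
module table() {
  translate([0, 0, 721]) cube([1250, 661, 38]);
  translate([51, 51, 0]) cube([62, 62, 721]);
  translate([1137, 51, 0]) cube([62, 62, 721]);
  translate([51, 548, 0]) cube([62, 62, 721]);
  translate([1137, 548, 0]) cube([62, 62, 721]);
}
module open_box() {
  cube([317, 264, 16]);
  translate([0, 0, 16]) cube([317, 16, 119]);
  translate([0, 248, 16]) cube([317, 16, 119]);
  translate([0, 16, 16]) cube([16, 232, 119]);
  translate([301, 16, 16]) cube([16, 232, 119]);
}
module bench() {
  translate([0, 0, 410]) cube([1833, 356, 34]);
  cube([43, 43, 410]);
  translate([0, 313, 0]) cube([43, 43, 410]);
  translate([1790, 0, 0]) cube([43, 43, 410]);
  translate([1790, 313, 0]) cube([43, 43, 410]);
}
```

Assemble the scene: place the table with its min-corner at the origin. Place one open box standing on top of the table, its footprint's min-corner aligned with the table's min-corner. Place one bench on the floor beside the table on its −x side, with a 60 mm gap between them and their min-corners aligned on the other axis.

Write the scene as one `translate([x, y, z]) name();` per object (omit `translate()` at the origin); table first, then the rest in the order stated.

table();
translate([0, 0, 759]) open_box();
translate([-1893, 0, 0]) bench();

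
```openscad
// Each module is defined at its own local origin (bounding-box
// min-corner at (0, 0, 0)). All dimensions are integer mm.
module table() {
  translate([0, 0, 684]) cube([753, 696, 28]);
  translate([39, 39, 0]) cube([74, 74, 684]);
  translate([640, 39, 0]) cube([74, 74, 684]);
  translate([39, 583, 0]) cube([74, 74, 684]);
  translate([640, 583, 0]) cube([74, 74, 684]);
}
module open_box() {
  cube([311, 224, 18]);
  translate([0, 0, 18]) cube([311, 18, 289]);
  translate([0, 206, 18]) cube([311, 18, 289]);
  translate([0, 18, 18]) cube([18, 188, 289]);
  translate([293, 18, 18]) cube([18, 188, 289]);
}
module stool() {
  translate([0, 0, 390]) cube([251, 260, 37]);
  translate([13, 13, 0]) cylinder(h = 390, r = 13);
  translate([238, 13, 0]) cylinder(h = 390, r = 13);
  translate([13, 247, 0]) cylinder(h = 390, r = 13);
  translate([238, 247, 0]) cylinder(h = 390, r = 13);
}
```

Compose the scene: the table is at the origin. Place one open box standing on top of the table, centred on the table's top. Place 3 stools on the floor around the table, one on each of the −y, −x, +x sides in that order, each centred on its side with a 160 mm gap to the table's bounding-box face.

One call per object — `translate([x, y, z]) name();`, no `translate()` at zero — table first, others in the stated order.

table();
translate([221, 236, 712]) open_box();
translate([251, -420, 0]) stool();
translate([-411, 218, 0]) stool();
translate([913, 218, 0]) stool();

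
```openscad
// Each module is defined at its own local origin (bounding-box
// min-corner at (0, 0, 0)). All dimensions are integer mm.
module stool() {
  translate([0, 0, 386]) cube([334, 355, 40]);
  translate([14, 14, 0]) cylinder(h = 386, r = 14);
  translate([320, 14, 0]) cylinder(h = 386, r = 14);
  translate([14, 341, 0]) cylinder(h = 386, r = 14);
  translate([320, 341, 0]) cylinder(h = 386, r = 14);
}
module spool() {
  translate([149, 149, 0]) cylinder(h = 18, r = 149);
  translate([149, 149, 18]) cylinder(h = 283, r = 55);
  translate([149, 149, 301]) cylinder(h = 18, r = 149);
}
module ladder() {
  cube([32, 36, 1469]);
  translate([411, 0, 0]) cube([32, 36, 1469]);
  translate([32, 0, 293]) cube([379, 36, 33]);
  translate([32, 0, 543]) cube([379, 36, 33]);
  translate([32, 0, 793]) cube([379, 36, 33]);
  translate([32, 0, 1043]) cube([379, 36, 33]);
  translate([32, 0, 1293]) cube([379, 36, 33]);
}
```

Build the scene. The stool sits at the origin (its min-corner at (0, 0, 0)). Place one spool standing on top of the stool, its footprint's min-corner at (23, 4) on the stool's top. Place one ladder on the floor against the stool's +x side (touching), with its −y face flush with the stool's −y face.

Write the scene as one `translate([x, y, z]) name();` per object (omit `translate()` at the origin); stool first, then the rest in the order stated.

stool();
translate([23, 4, 426]) spool();
translate([334, 0, 0]) ladder();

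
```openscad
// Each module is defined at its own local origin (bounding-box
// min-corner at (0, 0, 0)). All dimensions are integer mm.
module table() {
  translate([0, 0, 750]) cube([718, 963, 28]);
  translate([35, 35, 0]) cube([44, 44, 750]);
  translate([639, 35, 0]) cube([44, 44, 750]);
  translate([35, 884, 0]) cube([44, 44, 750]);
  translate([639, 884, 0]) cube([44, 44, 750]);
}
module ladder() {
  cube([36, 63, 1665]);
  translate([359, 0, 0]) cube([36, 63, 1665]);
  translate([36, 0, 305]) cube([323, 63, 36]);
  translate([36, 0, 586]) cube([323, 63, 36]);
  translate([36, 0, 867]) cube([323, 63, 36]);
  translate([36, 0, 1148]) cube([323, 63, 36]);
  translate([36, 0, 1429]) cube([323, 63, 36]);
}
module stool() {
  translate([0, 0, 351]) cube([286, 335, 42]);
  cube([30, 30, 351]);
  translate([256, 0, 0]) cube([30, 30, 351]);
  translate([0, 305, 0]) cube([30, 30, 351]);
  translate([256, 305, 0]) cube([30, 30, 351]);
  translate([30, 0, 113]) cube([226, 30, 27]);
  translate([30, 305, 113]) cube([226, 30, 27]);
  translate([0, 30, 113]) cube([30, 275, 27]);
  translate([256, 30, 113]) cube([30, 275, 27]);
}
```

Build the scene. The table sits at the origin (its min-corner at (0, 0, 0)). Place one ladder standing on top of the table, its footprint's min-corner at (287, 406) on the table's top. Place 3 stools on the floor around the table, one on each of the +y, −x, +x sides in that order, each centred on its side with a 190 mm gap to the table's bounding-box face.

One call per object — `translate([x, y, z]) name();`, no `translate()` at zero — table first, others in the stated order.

table();
translate([287, 406, 778]) ladder();
translate([216, 1153, 0]) stool();
translate([-476, 314, 0]) stool();
translate([908, 314, 0]) stool();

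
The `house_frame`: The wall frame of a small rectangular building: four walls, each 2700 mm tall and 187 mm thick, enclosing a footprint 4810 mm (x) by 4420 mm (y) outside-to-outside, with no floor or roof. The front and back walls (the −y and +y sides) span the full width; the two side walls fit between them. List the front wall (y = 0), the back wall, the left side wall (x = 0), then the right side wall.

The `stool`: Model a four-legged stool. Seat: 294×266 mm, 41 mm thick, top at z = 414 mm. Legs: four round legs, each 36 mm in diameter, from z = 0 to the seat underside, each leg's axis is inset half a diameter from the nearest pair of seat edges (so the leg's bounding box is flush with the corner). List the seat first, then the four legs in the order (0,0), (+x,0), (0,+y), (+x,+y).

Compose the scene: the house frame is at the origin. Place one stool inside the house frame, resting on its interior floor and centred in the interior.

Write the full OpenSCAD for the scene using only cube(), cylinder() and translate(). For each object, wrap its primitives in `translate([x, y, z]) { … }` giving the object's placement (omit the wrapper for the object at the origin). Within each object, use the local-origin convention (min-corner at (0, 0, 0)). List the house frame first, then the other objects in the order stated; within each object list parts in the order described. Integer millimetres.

cube([4810, 187, 2700]);
translate([0, 4233, 0]) cube([4810, 187, 2700]);
translate([0, 187, 0]) cube([187, 4046, 2700]);
translate([4623, 187, 0]) cube([187, 4046, 2700]);
translate([2258, 2077, 0]) {
  translate([0, 0, 373]) cube([294, 266, 41]);
  translate([18, 18, 0]) cylinder(h = 373, r = 18);
  translate([276, 18, 0]) cylinder(h = 373, r = 18);
  translate([18, 248, 0]) cylinder(h = 373, r = 18);
  translate([276, 248, 0]) cylinder(h = 373, r = 18);
}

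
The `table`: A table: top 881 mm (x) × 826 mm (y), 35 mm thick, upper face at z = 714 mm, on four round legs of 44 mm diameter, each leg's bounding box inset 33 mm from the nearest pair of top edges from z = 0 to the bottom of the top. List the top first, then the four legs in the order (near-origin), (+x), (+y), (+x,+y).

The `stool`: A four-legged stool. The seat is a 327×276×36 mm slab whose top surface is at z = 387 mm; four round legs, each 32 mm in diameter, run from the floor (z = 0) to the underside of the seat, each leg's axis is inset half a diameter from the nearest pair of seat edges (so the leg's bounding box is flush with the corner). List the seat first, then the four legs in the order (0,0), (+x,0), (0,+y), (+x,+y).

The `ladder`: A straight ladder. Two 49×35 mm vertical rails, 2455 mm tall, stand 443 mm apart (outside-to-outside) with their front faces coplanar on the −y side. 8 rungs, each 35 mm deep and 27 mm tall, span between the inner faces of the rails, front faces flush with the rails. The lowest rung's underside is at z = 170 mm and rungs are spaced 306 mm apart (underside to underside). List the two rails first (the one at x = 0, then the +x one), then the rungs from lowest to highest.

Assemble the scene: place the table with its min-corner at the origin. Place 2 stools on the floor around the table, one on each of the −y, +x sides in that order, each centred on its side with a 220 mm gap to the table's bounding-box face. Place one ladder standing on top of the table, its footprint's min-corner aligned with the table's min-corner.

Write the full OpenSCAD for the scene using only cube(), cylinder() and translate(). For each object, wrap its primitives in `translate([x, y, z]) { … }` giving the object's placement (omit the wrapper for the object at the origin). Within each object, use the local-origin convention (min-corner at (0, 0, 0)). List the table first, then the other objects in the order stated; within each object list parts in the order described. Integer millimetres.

translate([0, 0, 679]) cube([881, 826, 35]);
translate([55, 55, 0]) cylinder(h = 679, r = 22);
translate([826, 55, 0]) cylinder(h = 679, r = 22);
translate([55, 771, 0]) cylinder(h = 679, r = 22);
translate([826, 771, 0]) cylinder(h = 679, r = 22);
translate([277, -496, 0]) {
  translate([0, 0, 351]) cube([327, 276, 36]);
  translate([16, 16, 0]) cylinder(h = 351, r = 16);
  translate([311, 16, 0]) cylinder(h = 351, r = 16);
  translate([16, 260, 0]) cylinder(h = 351, r = 16);
  translate([311, 260, 0]) cylinder(h = 351, r = 16);
}
translate([1101, 275, 0]) {
  translate([0, 0, 351]) cube([327, 276, 36]);
  translate([16, 16, 0]) cylinder(h = 351, r = 16);
  translate([311, 16, 0]) cylinder(h = 351, r = 16);
  translate([16, 260, 0]) cylinder(h = 351, r = 16);
  translate([311, 260, 0]) cylinder(h = 351, r = 16);
}
translate([0, 0, 714]) {
  cube([49, 35, 2455]);
  translate([394, 0, 0]) cube([49, 35, 2455]);
  translate([49, 0, 170]) cube([345, 35, 27]);
  translate([49, 0, 476]) cube([345, 35, 27]);
  translate([49, 0, 782]) cube([345, 35, 27]);
  translate([49, 0, 1088]) cube([345, 35, 27]);
  translate([49, 0, 1394]) cube([345, 35, 27]);
  translate([49, 0, 1700]) cube([345, 35, 27]);
  translate([49, 0, 2006]) cube([345, 35, 27]);
  translate([49, 0, 2312]) cube([345, 35, 27]);
}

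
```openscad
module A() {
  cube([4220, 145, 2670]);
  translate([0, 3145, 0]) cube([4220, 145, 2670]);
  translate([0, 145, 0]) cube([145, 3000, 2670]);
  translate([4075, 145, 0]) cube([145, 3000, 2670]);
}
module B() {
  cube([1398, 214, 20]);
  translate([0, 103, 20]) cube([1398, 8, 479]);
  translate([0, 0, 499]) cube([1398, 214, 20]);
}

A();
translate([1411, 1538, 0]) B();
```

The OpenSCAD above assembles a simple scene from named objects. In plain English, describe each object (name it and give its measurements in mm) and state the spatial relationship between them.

A is the wall frame of a small rectangular building: four walls, each 2670 mm tall and 145 mm thick, enclosing a footprint 4220 mm (x) by 3290 mm (y) outside-to-outside, with no floor or roof. The front and back walls (the −y and +y sides) span the full width; the two side walls fit between them.

B is an I-beam lying along x, 1398 mm long. Overall section height 519 mm. Two flanges 214 mm wide (y) and 20 mm thick, one on the floor and one at the top; a web 8 mm thick runs between them, centred on the flange width.

The I-beam sits inside the house frame, centred.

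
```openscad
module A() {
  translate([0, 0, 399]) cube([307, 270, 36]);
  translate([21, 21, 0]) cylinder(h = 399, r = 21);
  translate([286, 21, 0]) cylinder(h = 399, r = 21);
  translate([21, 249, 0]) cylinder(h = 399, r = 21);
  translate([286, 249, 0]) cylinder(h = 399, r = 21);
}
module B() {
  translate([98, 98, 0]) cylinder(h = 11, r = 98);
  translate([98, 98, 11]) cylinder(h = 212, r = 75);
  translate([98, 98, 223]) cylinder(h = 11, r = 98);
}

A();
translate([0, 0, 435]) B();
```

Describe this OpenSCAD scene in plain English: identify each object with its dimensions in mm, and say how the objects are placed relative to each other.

A is a four-legged stool. The seat is a 307×270×36 mm slab whose top surface is at z = 435 mm; four round legs, each 42 mm in diameter, run from the floor (z = 0) to the underside of the seat, each leg's axis is inset half a diameter from the nearest pair of seat edges (so the leg's bounding box is flush with the corner).

B is a spool: two coaxial disc flanges of radius 98 mm and thickness 11 mm, joined by a core cylinder of radius 75 mm and height 212 mm. The lower flange rests on z = 0 and the three cylinders share a vertical axis.

The spool is on top of the stool.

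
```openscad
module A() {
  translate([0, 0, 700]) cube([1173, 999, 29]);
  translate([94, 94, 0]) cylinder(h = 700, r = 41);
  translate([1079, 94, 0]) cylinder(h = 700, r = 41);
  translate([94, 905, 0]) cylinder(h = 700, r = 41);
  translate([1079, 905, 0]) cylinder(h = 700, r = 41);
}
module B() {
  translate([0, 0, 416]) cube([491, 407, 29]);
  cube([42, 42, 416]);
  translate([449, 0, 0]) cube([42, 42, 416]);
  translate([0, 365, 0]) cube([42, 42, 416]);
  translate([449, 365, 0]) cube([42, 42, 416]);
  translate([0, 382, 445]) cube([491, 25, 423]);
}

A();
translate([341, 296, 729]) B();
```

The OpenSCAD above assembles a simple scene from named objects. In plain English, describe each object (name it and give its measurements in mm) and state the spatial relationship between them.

A is a table: top 1173 mm (x) × 999 mm (y), 29 mm thick, upper face at z = 729 mm, on four round legs of 82 mm diameter, each leg's bounding box inset 53 mm from the nearest pair of top edges, running from z = 0 to the bottom of the top.

B is a chair: 491×407 mm seat, 29 mm thick, top at z = 445 mm, on four 42 mm square corner legs flush with the seat edges. A 25 mm thick backrest slab spans the full seat width, extending 423 mm above the seat top, its back face flush with the seat's +y edge.

The chair is on top of the table, centred.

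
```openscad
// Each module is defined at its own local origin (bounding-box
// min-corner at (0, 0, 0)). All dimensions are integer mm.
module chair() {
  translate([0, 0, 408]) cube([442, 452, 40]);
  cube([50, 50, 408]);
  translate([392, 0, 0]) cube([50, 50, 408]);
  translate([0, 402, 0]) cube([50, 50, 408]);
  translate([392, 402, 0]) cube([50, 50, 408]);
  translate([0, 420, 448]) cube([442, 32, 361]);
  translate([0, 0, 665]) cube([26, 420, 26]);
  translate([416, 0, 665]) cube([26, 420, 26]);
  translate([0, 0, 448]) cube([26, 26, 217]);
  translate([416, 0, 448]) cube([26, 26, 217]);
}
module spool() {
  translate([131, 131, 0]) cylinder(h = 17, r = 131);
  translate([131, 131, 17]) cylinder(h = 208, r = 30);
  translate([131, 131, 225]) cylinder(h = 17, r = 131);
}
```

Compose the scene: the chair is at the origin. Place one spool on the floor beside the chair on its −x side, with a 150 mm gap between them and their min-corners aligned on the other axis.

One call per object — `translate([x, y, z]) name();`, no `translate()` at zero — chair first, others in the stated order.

chair();
translate([-412, 0, 0]) spool();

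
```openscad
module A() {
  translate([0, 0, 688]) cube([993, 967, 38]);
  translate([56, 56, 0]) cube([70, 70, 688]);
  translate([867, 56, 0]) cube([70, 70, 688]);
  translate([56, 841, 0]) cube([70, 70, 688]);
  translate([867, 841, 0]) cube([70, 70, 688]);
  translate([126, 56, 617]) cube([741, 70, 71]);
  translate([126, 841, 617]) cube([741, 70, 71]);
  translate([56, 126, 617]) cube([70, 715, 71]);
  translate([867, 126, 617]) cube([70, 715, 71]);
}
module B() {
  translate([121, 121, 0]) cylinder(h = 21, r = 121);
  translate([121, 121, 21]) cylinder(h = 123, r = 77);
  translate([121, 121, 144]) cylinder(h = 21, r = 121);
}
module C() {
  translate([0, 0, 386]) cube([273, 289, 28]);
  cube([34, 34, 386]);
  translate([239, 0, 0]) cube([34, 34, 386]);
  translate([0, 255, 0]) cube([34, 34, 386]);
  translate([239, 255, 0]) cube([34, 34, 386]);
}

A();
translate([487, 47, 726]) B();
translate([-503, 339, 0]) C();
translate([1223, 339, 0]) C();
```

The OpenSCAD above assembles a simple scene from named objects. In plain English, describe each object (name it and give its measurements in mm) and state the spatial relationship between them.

A is a table with a 993×967 mm rectangular top, 38 mm thick, top surface at z = 726 mm, supported by four 70×70 mm square legs, each inset 56 mm from the nearest pair of top edges, running from the floor. Four apron rails, 70 mm thick and 71 mm tall, run between adjacent legs with their top edges flush with the underside of the top and their outer faces flush with the legs' outer faces.

B is a spool: two coaxial disc flanges of radius 121 mm and thickness 21 mm, joined by a core cylinder of radius 77 mm and height 123 mm. The lower flange rests on z = 0 and the three cylinders share a vertical axis.

C is a four-legged stool. The seat is a 273×289×28 mm slab whose top surface is at z = 414 mm; four square legs, each 34×34 mm in cross-section, run from the floor (z = 0) to the underside of the seat, each flush with a corner of the seat.

The spool is on top of the table. Two stools sit around the table at the −x, +x sides.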